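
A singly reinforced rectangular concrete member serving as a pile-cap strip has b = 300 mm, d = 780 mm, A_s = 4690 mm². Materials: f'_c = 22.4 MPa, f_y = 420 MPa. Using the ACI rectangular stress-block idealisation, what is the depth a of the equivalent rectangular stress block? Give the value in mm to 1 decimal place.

T = A_s f_y = 4690 × 420 = 1969800 N = 1969.8 kN.
Setting C = 0.85 f'_c a b equal to T: a = 1969800/(0.85 × 22.4 × 300) = 344.9 mm.

a ≈ 344.9 mm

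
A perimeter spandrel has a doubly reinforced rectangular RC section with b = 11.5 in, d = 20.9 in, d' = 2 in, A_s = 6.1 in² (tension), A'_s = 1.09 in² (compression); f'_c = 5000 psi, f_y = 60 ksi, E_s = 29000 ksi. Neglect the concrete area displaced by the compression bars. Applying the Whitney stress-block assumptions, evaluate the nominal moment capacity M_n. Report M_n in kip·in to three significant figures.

M_n ≈ 6590 kip·in

Assume both steels yield.
a = (A_s − A'_s) f_y/(0.85 f'_c b) = (6.1 − 1.09) × 60/(0.85 × 5 × 11.5) = 6.150 in.
c = a/β₁ = 6.150/0.8 = 7.688 in; ε'_s = 0.003(c − d')/c = 0.0022 ≥ ε_y = 0.0021, so the compression steel yields.
M_n = (A_s − A'_s) f_y (d − a/2) + A'_s f_y (d − d') = 300.6 × (20.9 − 3.075) + 65.4 × (20.9 − 2) = 5358.2 + 1236.1 = 6594.3 kip·in.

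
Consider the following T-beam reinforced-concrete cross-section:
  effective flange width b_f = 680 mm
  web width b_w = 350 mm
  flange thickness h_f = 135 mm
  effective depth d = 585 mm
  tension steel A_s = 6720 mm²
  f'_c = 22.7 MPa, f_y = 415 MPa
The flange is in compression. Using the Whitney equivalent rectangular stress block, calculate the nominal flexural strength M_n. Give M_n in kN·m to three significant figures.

Tension: T = A_s f_y = 6720 × 415 = 2788800 N.
Try a within the flange: a = T/(0.85 f'_c b_f) = 2788800/(0.85 × 22.7 × 680) = 212.55 mm.
a = 212.55 > h_f = 135 mm: the block extends into the web. Split into flange-overhang and web parts.
C_f = 0.85 f'_c (b_f − b_w) h_f = 0.85 × 22.7 × (680 − 350) × 135 = 859592 N.
Remaining web compression depth: a_w = (T − C_f)/(0.85 f'_c b_w) = (2788800 − 859592)/(0.85 × 22.7 × 350) = 285.67 mm.
M_n = C_f(d − h_f/2) + (T − C_f)(d − a_w/2) = 859592 × (585 − 67.5) + 1929208 × (585 − 142.835) = 444.84 + 853.03 = 1297.87 × 10⁶ N·mm.
M_n = 1297.87 kN·m.

M_n ≈ 1300 kN·m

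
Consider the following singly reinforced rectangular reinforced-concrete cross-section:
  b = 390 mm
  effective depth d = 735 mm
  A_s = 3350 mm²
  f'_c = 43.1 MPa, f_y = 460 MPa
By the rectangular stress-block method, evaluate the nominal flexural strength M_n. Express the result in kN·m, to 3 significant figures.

M_n ≈ 1050 kN·m

T = A_s f_y = 3350 × 460 = 1541000 N = 1541 kN.
From C = T: a = T/(0.85 f'_c b) = 1541000/(0.85 × 43.1 × 390) = 107.86 mm.
M_n = T(d − a/2) = 1541 kN × (735 − 53.93) mm = 1049.53 kN·m.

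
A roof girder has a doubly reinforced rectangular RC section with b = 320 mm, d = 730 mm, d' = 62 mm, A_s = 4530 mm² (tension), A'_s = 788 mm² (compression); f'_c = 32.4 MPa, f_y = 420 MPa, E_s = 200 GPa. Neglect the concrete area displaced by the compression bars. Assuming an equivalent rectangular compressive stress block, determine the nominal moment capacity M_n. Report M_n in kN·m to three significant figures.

Assume both tension and compression steel yield.
Net tension couple steel: A_s − A'_s = 3742 mm².
a = (A_s − A'_s) f_y / (0.85 f'_c b) = 1571640/(0.85 × 32.4 × 320) = 178.34 mm.
c = a/β₁ = 178.34/0.819 = 217.75 mm; ε'_s = 0.003(c − d')/c = 0.0021 ≥ f_y/E_s = 0.0021, so compression steel does yield.
M_n = (A_s − A'_s) f_y (d − a/2) + A'_s f_y (d − d') = [1571640 × (730 − 89.17) + 330960 × (730 − 62)] × 10⁻⁶ = 1007.15 + 221.08 = 1228.23 kN·m.

M_n ≈ 1230 kN·m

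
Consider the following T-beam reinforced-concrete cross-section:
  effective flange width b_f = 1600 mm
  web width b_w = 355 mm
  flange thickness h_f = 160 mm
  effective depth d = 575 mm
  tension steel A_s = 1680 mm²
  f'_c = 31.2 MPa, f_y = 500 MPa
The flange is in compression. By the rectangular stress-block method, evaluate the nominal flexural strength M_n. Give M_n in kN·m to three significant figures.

M_n ≈ 475 kN·m

Tension: T = A_s f_y = 1680 × 500 = 840000 N.
Try a within the flange: a = T/(0.85 f'_c b_f) = 840000/(0.85 × 31.2 × 1600) = 19.80 mm.
Since a = 19.80 ≤ h_f = 160 mm, the stress block lies entirely in the flange; analyse as a rectangular beam of width b_f.
M_n = T(d − a/2) = 840000 × (575 − 9.9) = 474.68 × 10⁶ N·mm.
M_n = 474.68 kN·m.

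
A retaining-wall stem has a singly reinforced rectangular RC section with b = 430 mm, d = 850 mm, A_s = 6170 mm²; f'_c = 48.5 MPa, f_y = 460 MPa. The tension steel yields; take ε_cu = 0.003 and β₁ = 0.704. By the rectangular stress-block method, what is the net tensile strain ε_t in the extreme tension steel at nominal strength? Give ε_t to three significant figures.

ε_t ≈ 0.00821

a = A_s f_y/(0.85 f'_c b) = 160.11 mm.
β₁ = 0.704, so c = a/β₁ = 160.11/0.704 = 227.43 mm.
From the linear strain diagram with ε_cu = 0.003: ε_t = 0.003 (d − c)/c = 0.003 × (850 − 227.43)/227.43 = 0.00821.
Since ε_t ≥ 0.005, the section is tension-controlled.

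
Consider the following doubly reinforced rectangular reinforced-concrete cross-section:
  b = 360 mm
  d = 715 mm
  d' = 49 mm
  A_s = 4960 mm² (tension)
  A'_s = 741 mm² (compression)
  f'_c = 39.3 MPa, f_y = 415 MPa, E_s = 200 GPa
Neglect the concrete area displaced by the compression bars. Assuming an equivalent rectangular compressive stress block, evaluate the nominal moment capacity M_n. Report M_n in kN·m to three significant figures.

Assume both tension and compression steel yield.
Net tension couple steel: A_s − A'_s = 4219 mm².
a = (A_s − A'_s) f_y / (0.85 f'_c b) = 1750885/(0.85 × 39.3 × 360) = 145.59 mm.
c = a/β₁ = 145.59/0.769 = 189.32 mm; ε'_s = 0.003(c − d')/c = 0.0022 ≥ f_y/E_s = 0.0021, so compression steel does yield.
M_n = (A_s − A'_s) f_y (d − a/2) + A'_s f_y (d − d') = [1750885 × (715 − 72.795) + 307515 × (715 − 49)] × 10⁻⁶ = 1124.43 + 204.80 = 1329.23 kN·m.

M_n ≈ 1330 kN·m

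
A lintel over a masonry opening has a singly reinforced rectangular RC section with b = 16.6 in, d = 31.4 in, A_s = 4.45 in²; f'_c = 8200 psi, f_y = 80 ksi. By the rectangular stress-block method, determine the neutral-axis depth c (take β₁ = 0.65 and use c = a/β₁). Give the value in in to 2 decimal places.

c ≈ 4.73 in

T = A_s f_y = 4.45 × 80 = 356 kips.
a = T/(0.85 f'_c b) = 356/(0.85 × 8.2 × 16.6) = 3.0769 in.
With β₁ = 0.65, c = a/β₁ = 3.0769/0.65 = 4.73 in.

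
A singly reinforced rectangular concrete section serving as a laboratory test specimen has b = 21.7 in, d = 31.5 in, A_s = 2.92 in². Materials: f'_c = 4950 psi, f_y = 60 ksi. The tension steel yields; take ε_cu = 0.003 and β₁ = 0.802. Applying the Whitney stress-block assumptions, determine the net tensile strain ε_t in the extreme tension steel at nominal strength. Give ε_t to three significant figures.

a = A_s f_y/(0.85 f'_c b) = 1.919 in.
β₁ = 0.802, so c = a/β₁ = 1.919/0.802 = 2.393 in.
From the linear strain diagram with ε_cu = 0.003: ε_t = 0.003 (d − c)/c = 0.003 × (31.5 − 2.393)/2.393 = 0.0365.
Since ε_t ≥ 0.005, the section is tension-controlled.

ε_t ≈ 0.0365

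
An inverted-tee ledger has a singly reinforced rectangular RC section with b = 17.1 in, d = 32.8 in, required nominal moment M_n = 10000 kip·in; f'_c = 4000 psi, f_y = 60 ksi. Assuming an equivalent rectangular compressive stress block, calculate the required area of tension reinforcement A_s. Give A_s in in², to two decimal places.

A_s ≈ 5.57 in²

From M_n = 0.85 f'_c a b (d − a/2):
a = d − √(d² − 2M_n/(0.85 f'_c b)) = 32.8 − √(32.8² − 2 × 10000/(0.85 × 4 × 17.1)) = 5.747 in.
A_s = 0.85 f'_c a b / f_y = 0.85 × 4 × 5.747 × 17.1 / 60 = 5.569 in².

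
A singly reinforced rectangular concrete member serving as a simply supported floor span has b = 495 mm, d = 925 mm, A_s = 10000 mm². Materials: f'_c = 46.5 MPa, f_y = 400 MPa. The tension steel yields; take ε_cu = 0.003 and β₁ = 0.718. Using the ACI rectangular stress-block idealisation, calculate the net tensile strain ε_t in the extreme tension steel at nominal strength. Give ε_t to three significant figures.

ε_t ≈ 0.00675

a = A_s f_y/(0.85 f'_c b) = 204.45 mm.
β₁ = 0.718, so c = a/β₁ = 204.45/0.718 = 284.75 mm.
From the linear strain diagram with ε_cu = 0.003: ε_t = 0.003 (d − c)/c = 0.003 × (925 − 284.75)/284.75 = 0.00675.
Since ε_t ≥ 0.005, the section is tension-controlled.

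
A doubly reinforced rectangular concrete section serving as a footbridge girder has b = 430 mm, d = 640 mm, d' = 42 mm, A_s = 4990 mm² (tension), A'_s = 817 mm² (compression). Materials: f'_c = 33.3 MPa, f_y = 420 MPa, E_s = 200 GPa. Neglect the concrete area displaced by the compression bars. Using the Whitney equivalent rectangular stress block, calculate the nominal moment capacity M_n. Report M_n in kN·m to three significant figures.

Assume both tension and compression steel yield.
Net tension couple steel: A_s − A'_s = 4173 mm².
a = (A_s − A'_s) f_y / (0.85 f'_c b) = 1752660/(0.85 × 33.3 × 430) = 144.00 mm.
c = a/β₁ = 144.00/0.812 = 177.34 mm; ε'_s = 0.003(c − d')/c = 0.0023 ≥ f_y/E_s = 0.0021, so compression steel does yield.
M_n = (A_s − A'_s) f_y (d − a/2) + A'_s f_y (d − d') = [1752660 × (640 − 72) + 343140 × (640 − 42)] × 10⁻⁶ = 995.51 + 205.20 = 1200.71 kN·m.

M_n ≈ 1200 kN·m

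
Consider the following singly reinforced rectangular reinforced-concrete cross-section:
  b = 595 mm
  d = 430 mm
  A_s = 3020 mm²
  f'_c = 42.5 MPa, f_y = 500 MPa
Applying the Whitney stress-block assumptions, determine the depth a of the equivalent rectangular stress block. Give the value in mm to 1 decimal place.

T = A_s f_y = 3020 × 500 = 1510000 N = 1510 kN.
Setting C = 0.85 f'_c a b equal to T: a = 1510000/(0.85 × 42.5 × 595) = 70.3 mm.

a ≈ 70.3 mm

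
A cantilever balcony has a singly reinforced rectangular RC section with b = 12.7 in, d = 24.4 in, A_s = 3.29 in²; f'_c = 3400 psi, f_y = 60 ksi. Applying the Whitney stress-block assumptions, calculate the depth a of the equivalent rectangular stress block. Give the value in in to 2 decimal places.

T = A_s f_y = 3.29 × 60 = 197.4 kips.
a = T/(0.85 f'_c b) = 197.4/(0.85 × 3.4 × 12.7) = 5.38 in.

a ≈ 5.38 in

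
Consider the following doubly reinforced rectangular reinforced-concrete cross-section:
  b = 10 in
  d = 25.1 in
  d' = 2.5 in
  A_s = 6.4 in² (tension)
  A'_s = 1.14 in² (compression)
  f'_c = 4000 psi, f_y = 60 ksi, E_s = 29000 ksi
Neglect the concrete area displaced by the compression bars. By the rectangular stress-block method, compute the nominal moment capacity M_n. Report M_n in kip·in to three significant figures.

M_n ≈ 8000 kip·in

Assume both steels yield.
a = (A_s − A'_s) f_y/(0.85 f'_c b) = (6.4 − 1.14) × 60/(0.85 × 4 × 10) = 9.282 in.
c = a/β₁ = 9.282/0.85 = 10.920 in; ε'_s = 0.003(c − d')/c = 0.0023 ≥ ε_y = 0.0021, so the compression steel yields.
M_n = (A_s − A'_s) f_y (d − a/2) + A'_s f_y (d − d') = 315.6 × (25.1 − 4.641) + 68.4 × (25.1 − 2.5) = 6456.9 + 1545.8 = 8002.7 kip·in.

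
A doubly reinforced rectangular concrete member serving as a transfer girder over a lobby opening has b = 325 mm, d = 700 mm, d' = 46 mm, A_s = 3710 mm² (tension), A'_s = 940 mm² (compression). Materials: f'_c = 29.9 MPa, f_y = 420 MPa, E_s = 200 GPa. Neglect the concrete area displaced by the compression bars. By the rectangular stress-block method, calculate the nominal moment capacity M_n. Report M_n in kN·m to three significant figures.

Assume both tension and compression steel yield.
Net tension couple steel: A_s − A'_s = 2770 mm².
a = (A_s − A'_s) f_y / (0.85 f'_c b) = 1163400/(0.85 × 29.9 × 325) = 140.85 mm.
c = a/β₁ = 140.85/0.836 = 168.48 mm; ε'_s = 0.003(c − d')/c = 0.0022 ≥ f_y/E_s = 0.0021, so compression steel does yield.
M_n = (A_s − A'_s) f_y (d − a/2) + A'_s f_y (d − d') = [1163400 × (700 − 70.425) + 394800 × (700 − 46)] × 10⁻⁶ = 732.45 + 258.20 = 990.65 kN·m.

M_n ≈ 991 kN·m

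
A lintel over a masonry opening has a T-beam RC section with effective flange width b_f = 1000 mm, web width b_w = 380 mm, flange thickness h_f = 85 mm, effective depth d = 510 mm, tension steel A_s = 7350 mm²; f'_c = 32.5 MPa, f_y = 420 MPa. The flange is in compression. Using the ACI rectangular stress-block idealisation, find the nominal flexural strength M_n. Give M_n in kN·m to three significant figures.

Tension: T = A_s f_y = 7350 × 420 = 3087000 N.
Try a within the flange: a = T/(0.85 f'_c b_f) = 3087000/(0.85 × 32.5 × 1000) = 111.75 mm.
a = 111.75 > h_f = 85 mm: the block extends into the web. Split into flange-overhang and web parts.
C_f = 0.85 f'_c (b_f − b_w) h_f = 0.85 × 32.5 × (1000 − 380) × 85 = 1455838 N.
Remaining web compression depth: a_w = (T − C_f)/(0.85 f'_c b_w) = (3087000 − 1455838)/(0.85 × 32.5 × 380) = 155.39 mm.
M_n = C_f(d − h_f/2) + (T − C_f)(d − a_w/2) = 1455838 × (510 − 42.5) + 1631162 × (510 − 77.695) = 680.60 + 705.16 = 1385.76 × 10⁶ N·mm.
M_n = 1385.76 kN·m.

M_n ≈ 1390 kN·m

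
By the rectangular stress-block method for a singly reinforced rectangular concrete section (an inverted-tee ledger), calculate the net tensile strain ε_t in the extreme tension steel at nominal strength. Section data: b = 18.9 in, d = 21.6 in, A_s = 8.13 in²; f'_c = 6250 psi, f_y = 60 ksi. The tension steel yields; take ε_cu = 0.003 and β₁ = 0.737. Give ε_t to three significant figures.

ε_t ≈ 0.00683

a = A_s f_y/(0.85 f'_c b) = 4.858 in.
β₁ = 0.737, so c = a/β₁ = 4.858/0.737 = 6.592 in.
From the linear strain diagram with ε_cu = 0.003: ε_t = 0.003 (d − c)/c = 0.003 × (21.6 − 6.592)/6.592 = 0.00683.
Since ε_t ≥ 0.005, the section is tension-controlled.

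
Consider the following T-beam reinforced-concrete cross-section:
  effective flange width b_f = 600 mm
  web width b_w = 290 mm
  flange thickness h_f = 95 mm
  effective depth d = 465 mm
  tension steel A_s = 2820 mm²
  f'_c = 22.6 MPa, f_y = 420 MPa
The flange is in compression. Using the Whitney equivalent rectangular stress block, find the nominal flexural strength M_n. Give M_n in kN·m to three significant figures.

M_n ≈ 490 kN·m

Tension: T = A_s f_y = 2820 × 420 = 1184400 N.
Try a within the flange: a = T/(0.85 f'_c b_f) = 1184400/(0.85 × 22.6 × 600) = 102.76 mm.
a = 102.76 > h_f = 95 mm: the block extends into the web. Split into flange-overhang and web parts.
C_f = 0.85 f'_c (b_f − b_w) h_f = 0.85 × 22.6 × (600 − 290) × 95 = 565735 N.
Remaining web compression depth: a_w = (T − C_f)/(0.85 f'_c b_w) = (1184400 − 565735)/(0.85 × 22.6 × 290) = 111.05 mm.
M_n = C_f(d − h_f/2) + (T − C_f)(d − a_w/2) = 565735 × (465 − 47.5) + 618665 × (465 − 55.525) = 236.19 + 253.33 = 489.52 × 10⁶ N·mm.
M_n = 489.52 kN·m.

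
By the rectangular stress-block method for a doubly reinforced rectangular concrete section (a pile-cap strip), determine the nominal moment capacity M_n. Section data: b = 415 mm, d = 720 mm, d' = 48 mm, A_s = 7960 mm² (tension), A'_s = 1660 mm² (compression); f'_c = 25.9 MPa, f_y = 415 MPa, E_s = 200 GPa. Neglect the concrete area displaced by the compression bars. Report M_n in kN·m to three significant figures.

M_n ≈ 1970 kN·m

Assume both tension and compression steel yield.
Net tension couple steel: A_s − A'_s = 6300 mm².
a = (A_s − A'_s) f_y / (0.85 f'_c b) = 2614500/(0.85 × 25.9 × 415) = 286.17 mm.
c = a/β₁ = 286.17/0.85 = 336.67 mm; ε'_s = 0.003(c − d')/c = 0.0026 ≥ f_y/E_s = 0.0021, so compression steel does yield.
M_n = (A_s − A'_s) f_y (d − a/2) + A'_s f_y (d − d') = [2614500 × (720 − 143.085) + 688900 × (720 − 48)] × 10⁻⁶ = 1508.34 + 462.94 = 1971.28 kN·m.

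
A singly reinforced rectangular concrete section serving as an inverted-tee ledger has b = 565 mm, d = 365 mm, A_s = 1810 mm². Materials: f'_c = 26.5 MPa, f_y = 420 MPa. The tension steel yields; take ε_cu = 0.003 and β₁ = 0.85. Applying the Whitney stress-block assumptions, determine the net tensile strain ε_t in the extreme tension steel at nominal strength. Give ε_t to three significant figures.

ε_t ≈ 0.0126

a = A_s f_y/(0.85 f'_c b) = 59.73 mm.
β₁ = 0.85, so c = a/β₁ = 59.73/0.85 = 70.27 mm.
From the linear strain diagram with ε_cu = 0.003: ε_t = 0.003 (d − c)/c = 0.003 × (365 − 70.27)/70.27 = 0.0126.
Since ε_t ≥ 0.005, the section is tension-controlled.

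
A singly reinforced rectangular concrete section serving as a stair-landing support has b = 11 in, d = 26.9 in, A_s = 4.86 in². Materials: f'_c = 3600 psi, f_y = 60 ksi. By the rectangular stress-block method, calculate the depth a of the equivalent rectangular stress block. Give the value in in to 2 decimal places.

T = A_s f_y = 4.86 × 60 = 291.6 kips.
a = T/(0.85 f'_c b) = 291.6/(0.85 × 3.6 × 11) = 8.66 in.

a ≈ 8.66 in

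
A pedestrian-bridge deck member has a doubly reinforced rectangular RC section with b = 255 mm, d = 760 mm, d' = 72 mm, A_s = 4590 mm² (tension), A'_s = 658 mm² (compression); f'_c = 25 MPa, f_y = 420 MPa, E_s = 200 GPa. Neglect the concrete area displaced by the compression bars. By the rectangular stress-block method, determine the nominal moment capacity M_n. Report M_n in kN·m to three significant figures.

M_n ≈ 1190 kN·m

Assume both tension and compression steel yield.
Net tension couple steel: A_s − A'_s = 3932 mm².
a = (A_s − A'_s) f_y / (0.85 f'_c b) = 1651440/(0.85 × 25 × 255) = 304.76 mm.
c = a/β₁ = 304.76/0.85 = 358.54 mm; ε'_s = 0.003(c − d')/c = 0.0024 ≥ f_y/E_s = 0.0021, so compression steel does yield.
M_n = (A_s − A'_s) f_y (d − a/2) + A'_s f_y (d − d') = [1651440 × (760 − 152.38) + 276360 × (760 − 72)] × 10⁻⁶ = 1003.45 + 190.14 = 1193.59 kN·m.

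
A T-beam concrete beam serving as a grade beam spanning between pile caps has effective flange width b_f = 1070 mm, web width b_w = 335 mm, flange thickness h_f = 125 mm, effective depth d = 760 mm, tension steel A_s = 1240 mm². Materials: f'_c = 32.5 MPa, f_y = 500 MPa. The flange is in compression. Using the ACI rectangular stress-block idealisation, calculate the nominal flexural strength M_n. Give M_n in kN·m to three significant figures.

M_n ≈ 465 kN·m

Tension: T = A_s f_y = 1240 × 500 = 620000 N.
Try a within the flange: a = T/(0.85 f'_c b_f) = 620000/(0.85 × 32.5 × 1070) = 20.98 mm.
Since a = 20.98 ≤ h_f = 125 mm, the stress block lies entirely in the flange; analyse as a rectangular beam of width b_f.
M_n = T(d − a/2) = 620000 × (760 − 10.49) = 464.70 × 10⁶ N·mm.
M_n = 464.70 kN·m.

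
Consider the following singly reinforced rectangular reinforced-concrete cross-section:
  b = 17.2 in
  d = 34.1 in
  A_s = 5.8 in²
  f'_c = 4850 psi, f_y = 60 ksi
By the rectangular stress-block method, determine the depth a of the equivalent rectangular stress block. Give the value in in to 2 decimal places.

T = A_s f_y = 5.8 × 60 = 348 kips.
a = T/(0.85 f'_c b) = 348/(0.85 × 4.85 × 17.2) = 4.91 in.

a ≈ 4.91 in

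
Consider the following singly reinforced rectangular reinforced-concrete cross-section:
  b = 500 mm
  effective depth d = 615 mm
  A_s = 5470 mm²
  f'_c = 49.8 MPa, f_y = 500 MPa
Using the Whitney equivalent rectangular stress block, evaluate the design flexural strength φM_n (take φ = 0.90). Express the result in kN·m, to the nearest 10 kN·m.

φM_n ≈ 1350 kN·m

T = A_s f_y = 5470 × 500 = 2735000 N = 2735 kN.
From C = T: a = T/(0.85 f'_c b) = 2735000/(0.85 × 49.8 × 500) = 129.22 mm.
M_n = T(d − a/2) = 2735 kN × (615 − 64.61) mm = 1505.32 kN·m.
φM_n = 0.90 × 1505.32 = 1354.79 kN·m.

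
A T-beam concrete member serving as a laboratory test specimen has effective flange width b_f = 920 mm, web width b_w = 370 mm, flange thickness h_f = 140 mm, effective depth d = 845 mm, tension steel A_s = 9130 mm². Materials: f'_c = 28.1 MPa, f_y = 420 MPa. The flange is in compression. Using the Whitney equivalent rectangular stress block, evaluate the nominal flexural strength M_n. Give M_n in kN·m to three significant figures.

Tension: T = A_s f_y = 9130 × 420 = 3834600 N.
Try a within the flange: a = T/(0.85 f'_c b_f) = 3834600/(0.85 × 28.1 × 920) = 174.50 mm.
a = 174.50 > h_f = 140 mm: the block extends into the web. Split into flange-overhang and web parts.
C_f = 0.85 f'_c (b_f − b_w) h_f = 0.85 × 28.1 × (920 − 370) × 140 = 1839145 N.
Remaining web compression depth: a_w = (T − C_f)/(0.85 f'_c b_w) = (3834600 − 1839145)/(0.85 × 28.1 × 370) = 225.80 mm.
M_n = C_f(d − h_f/2) + (T − C_f)(d − a_w/2) = 1839145 × (845 − 70) + 1995455 × (845 − 112.9) = 1425.34 + 1460.87 = 2886.21 × 10⁶ N·mm.
M_n = 2886.21 kN·m.

M_n ≈ 2890 kN·m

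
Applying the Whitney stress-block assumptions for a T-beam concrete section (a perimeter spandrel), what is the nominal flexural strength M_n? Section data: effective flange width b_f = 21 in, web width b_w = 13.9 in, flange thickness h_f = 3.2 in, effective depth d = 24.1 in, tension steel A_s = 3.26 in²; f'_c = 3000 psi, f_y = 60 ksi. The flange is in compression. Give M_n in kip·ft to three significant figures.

Tension: T = A_s f_y = 3.26 × 60 = 195.6 kips.
Try a within the flange: a = T/(0.85 f'_c b_f) = 195.6/(0.85 × 3 × 21) = 3.653 in.
a = 3.653 > h_f = 3.2 in: the block extends into the web. Split into flange-overhang and web parts.
C_f = 0.85 f'_c (b_f − b_w) h_f = 0.85 × 3 × (21 − 13.9) × 3.2 = 57.9 kips.
Remaining web compression depth: a_w = (T − C_f)/(0.85 f'_c b_w) = (195.6 − 57.9)/(0.85 × 3 × 13.9) = 3.885 in.
M_n = C_f(d − h_f/2) + (T − C_f)(d − a_w/2) = 57.9 × (24.1 − 1.6) + 137.7 × (24.1 − 1.9425) = 1302.8 + 3051.1 = 4353.9 kip·in.
M_n = 4353.9/12 = 362.83 kip·ft.

M_n ≈ 363 kip·ft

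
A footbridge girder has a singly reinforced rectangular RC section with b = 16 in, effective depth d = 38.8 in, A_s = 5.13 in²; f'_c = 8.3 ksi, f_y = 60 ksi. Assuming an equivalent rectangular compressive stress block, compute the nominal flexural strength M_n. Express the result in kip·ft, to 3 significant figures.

M_n ≈ 960 kip·ft

T = A_s f_y = 5.13 × 60 = 307.8 kips.
a = T/(0.85 f'_c b) = 307.8/(0.85 × 8.3 × 16) = 2.727 in.
M_n = T(d − a/2) = 307.8 × (38.8 − 1.3635) = 11523.0 kip·in = 11523.0/12 = 960.25 kip·ft.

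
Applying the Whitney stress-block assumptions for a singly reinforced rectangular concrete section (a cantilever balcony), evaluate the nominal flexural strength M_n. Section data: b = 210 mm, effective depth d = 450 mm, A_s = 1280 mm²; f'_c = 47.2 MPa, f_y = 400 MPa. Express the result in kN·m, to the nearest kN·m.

M_n ≈ 215 kN·m

T = A_s f_y = 1280 × 400 = 512000 N = 512 kN.
From C = T: a = T/(0.85 f'_c b) = 512000/(0.85 × 47.2 × 210) = 60.77 mm.
M_n = T(d − a/2) = 512 kN × (450 − 30.385) mm = 214.84 kN·m.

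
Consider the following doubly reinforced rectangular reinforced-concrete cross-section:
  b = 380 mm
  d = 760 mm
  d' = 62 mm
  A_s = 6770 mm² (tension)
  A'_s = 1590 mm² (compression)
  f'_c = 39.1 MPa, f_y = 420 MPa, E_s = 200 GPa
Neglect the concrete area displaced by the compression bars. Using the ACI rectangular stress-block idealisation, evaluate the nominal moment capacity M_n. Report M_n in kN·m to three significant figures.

Assume both tension and compression steel yield.
Net tension couple steel: A_s − A'_s = 5180 mm².
a = (A_s − A'_s) f_y / (0.85 f'_c b) = 2175600/(0.85 × 39.1 × 380) = 172.27 mm.
c = a/β₁ = 172.27/0.771 = 223.44 mm; ε'_s = 0.003(c − d')/c = 0.0022 ≥ f_y/E_s = 0.0021, so compression steel does yield.
M_n = (A_s − A'_s) f_y (d − a/2) + A'_s f_y (d − d') = [2175600 × (760 − 86.135) + 667800 × (760 − 62)] × 10⁻⁶ = 1466.06 + 466.12 = 1932.18 kN·m.

M_n ≈ 1930 kN·m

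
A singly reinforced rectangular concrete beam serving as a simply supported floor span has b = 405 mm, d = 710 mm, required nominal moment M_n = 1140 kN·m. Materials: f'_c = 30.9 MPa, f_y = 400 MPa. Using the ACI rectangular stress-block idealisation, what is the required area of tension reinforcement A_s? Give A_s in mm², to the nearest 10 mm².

A_s ≈ 4570 mm²

With M_n = 0.85 f'_c a b (d − a/2), solve the quadratic for a:
a = d − √(d² − 2M_n/(0.85 f'_c b)) = 710 − √(710² − 2 × 1140×10⁶/(0.85 × 30.9 × 405)) = 171.71 mm.
A_s = 0.85 f'_c a b / f_y = 0.85 × 30.9 × 171.71 × 405 / 400 = 4566.3 mm².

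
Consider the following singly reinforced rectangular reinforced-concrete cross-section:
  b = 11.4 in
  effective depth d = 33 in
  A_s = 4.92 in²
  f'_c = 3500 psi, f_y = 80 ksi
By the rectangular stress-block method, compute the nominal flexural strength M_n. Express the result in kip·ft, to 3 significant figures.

T = A_s f_y = 4.92 × 80 = 393.6 kips.
a = T/(0.85 f'_c b) = 393.6/(0.85 × 3.5 × 11.4) = 11.605 in.
M_n = T(d − a/2) = 393.6 × (33 − 5.8025) = 10704.9 kip·in = 10704.9/12 = 892.08 kip·ft.

M_n ≈ 892 kip·ft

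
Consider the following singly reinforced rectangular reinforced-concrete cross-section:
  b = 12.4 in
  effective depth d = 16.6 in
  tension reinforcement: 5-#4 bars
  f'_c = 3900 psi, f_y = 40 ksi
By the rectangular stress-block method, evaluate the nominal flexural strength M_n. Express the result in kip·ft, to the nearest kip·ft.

M_n ≈ 54 kip·ft

A_s = 5 × 0.2 = 1 in².
T = A_s f_y = 1 × 40 = 40 kips.
a = T/(0.85 f'_c b) = 40/(0.85 × 3.9 × 12.4) = 0.973 in.
M_n = T(d − a/2) = 40 × (16.6 − 0.4865) = 644.5 kip·in = 644.5/12 = 53.71 kip·ft.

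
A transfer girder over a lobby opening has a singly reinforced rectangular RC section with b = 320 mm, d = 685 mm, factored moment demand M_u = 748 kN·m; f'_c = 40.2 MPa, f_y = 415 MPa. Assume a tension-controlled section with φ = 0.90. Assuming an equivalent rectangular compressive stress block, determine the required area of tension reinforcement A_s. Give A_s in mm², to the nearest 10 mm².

A_s ≈ 3210 mm²

M_n = M_u/φ = 748/0.90 = 831.111 kN·m.
With M_n = 0.85 f'_c a b (d − a/2), solve the quadratic for a:
a = d − √(d² − 2M_n/(0.85 f'_c b)) = 685 − √(685² − 2 × 831.111×10⁶/(0.85 × 40.2 × 320)) = 121.79 mm.
A_s = 0.85 f'_c a b / f_y = 0.85 × 40.2 × 121.79 × 320 / 415 = 3208.9 mm².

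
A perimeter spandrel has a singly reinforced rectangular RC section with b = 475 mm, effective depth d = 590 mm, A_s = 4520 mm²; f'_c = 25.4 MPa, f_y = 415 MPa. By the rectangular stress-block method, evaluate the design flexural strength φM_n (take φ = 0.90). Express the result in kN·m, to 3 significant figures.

φM_n ≈ 842 kN·m

T = A_s f_y = 4520 × 415 = 1875800 N = 1875.8 kN.
From C = T: a = T/(0.85 f'_c b) = 1875800/(0.85 × 25.4 × 475) = 182.91 mm.
M_n = T(d − a/2) = 1875.8 kN × (590 − 91.455) mm = 935.17 kN·m.
φM_n = 0.90 × 935.17 = 841.65 kN·m.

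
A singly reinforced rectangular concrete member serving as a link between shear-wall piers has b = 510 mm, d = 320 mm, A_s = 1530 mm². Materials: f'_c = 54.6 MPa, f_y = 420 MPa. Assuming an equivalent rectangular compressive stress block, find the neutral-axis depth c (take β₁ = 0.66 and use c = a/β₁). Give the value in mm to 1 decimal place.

c ≈ 41.1 mm

T = A_s f_y = 1530 × 420 = 642600 N = 642.6 kN.
Setting C = 0.85 f'_c a b equal to T: a = 642600/(0.85 × 54.6 × 510) = 27.149 mm.
With β₁ = 0.66, c = a/β₁ = 27.149/0.66 = 41.1 mm.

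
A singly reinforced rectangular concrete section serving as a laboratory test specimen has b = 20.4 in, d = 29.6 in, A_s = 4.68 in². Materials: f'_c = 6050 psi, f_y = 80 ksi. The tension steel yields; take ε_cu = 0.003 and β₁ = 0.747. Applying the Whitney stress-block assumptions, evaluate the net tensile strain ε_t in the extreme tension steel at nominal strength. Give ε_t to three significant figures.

a = A_s f_y/(0.85 f'_c b) = 3.569 in.
β₁ = 0.747, so c = a/β₁ = 3.569/0.747 = 4.778 in.
From the linear strain diagram with ε_cu = 0.003: ε_t = 0.003 (d − c)/c = 0.003 × (29.6 − 4.778)/4.778 = 0.0156.
Since ε_t ≥ 0.005, the section is tension-controlled.

ε_t ≈ 0.0156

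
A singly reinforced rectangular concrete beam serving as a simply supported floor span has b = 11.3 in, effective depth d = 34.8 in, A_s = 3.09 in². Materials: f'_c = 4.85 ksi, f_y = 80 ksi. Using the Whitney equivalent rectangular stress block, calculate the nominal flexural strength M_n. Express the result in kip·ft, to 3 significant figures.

T = A_s f_y = 3.09 × 80 = 247.2 kips.
a = T/(0.85 f'_c b) = 247.2/(0.85 × 4.85 × 11.3) = 5.307 in.
M_n = T(d − a/2) = 247.2 × (34.8 − 2.6535) = 7946.6 kip·in = 7946.6/12 = 662.22 kip·ft.

M_n ≈ 662 kip·ft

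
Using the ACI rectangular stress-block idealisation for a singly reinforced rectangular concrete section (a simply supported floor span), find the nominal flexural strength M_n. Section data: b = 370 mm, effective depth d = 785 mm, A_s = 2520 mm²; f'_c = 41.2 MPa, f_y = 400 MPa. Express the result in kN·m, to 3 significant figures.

M_n ≈ 752 kN·m

T = A_s f_y = 2520 × 400 = 1008000 N = 1008 kN.
From C = T: a = T/(0.85 f'_c b) = 1008000/(0.85 × 41.2 × 370) = 77.79 mm.
M_n = T(d − a/2) = 1008 kN × (785 − 38.895) mm = 752.07 kN·m.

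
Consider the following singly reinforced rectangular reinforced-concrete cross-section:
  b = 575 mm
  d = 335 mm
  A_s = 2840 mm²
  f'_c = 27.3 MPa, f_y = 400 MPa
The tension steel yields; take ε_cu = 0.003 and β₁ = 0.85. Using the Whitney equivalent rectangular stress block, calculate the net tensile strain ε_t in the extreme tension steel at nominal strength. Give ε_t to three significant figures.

ε_t ≈ 0.00703

a = A_s f_y/(0.85 f'_c b) = 85.14 mm.
β₁ = 0.85, so c = a/β₁ = 85.14/0.85 = 100.16 mm.
From the linear strain diagram with ε_cu = 0.003: ε_t = 0.003 (d − c)/c = 0.003 × (335 − 100.16)/100.16 = 0.00703.
Since ε_t ≥ 0.005, the section is tension-controlled.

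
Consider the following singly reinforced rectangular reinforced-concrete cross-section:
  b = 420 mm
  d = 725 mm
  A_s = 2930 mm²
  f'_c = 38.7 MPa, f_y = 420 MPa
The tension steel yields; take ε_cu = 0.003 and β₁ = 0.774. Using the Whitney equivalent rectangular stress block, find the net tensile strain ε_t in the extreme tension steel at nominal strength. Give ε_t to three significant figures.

a = A_s f_y/(0.85 f'_c b) = 89.07 mm.
β₁ = 0.774, so c = a/β₁ = 89.07/0.774 = 115.08 mm.
From the linear strain diagram with ε_cu = 0.003: ε_t = 0.003 (d − c)/c = 0.003 × (725 − 115.08)/115.08 = 0.0159.
Since ε_t ≥ 0.005, the section is tension-controlled.

ε_t ≈ 0.0159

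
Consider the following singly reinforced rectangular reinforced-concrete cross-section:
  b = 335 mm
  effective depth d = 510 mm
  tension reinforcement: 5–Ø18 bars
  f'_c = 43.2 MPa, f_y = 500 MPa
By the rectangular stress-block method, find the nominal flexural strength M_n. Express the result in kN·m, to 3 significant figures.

M_n ≈ 307 kN·m

A_s = 5 × 254 = 1270 mm².
T = A_s f_y = 1270 × 500 = 635000 N = 635 kN.
From C = T: a = T/(0.85 f'_c b) = 635000/(0.85 × 43.2 × 335) = 51.62 mm.
M_n = T(d − a/2) = 635 kN × (510 − 25.81) mm = 307.46 kN·m.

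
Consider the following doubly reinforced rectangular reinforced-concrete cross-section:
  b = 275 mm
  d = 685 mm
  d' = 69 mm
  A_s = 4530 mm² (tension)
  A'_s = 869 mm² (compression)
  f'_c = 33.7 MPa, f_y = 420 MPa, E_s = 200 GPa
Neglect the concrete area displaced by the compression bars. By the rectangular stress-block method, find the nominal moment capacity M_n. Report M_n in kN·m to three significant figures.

M_n ≈ 1130 kN·m

Assume both tension and compression steel yield.
Net tension couple steel: A_s − A'_s = 3661 mm².
a = (A_s − A'_s) f_y / (0.85 f'_c b) = 1537620/(0.85 × 33.7 × 275) = 195.19 mm.
c = a/β₁ = 195.19/0.809 = 241.27 mm; ε'_s = 0.003(c − d')/c = 0.0021 ≥ f_y/E_s = 0.0021, so compression steel does yield.
M_n = (A_s − A'_s) f_y (d − a/2) + A'_s f_y (d − d') = [1537620 × (685 − 97.595) + 364980 × (685 − 69)] × 10⁻⁶ = 903.21 + 224.83 = 1128.04 kN·m.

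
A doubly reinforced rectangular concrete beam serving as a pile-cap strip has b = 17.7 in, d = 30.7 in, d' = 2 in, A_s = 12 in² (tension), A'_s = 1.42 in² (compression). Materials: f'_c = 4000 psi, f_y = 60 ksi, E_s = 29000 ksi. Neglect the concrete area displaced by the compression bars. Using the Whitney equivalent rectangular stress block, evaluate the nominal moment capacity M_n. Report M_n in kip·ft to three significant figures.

M_n ≈ 1550 kip·ft

Assume both steels yield.
a = (A_s − A'_s) f_y/(0.85 f'_c b) = (12 − 1.42) × 60/(0.85 × 4 × 17.7) = 10.548 in.
c = a/β₁ = 10.548/0.85 = 12.409 in; ε'_s = 0.003(c − d')/c = 0.0025 ≥ ε_y = 0.0021, so the compression steel yields.
M_n = (A_s − A'_s) f_y (d − a/2) + A'_s f_y (d − d') = 634.8 × (30.7 − 5.274) + 85.2 × (30.7 − 2) = 16140.4 + 2445.2 = 18585.6 kip·in = 18585.6/12 = 1548.80 kip·ft.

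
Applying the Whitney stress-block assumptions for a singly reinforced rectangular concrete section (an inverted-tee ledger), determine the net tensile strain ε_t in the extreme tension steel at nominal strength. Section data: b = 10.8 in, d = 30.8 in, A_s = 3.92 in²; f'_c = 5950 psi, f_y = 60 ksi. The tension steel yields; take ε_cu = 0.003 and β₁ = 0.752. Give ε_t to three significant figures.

ε_t ≈ 0.0131

a = A_s f_y/(0.85 f'_c b) = 4.306 in.
β₁ = 0.752, so c = a/β₁ = 4.306/0.752 = 5.726 in.
From the linear strain diagram with ε_cu = 0.003: ε_t = 0.003 (d − c)/c = 0.003 × (30.8 − 5.726)/5.726 = 0.0131.
Since ε_t ≥ 0.005, the section is tension-controlled.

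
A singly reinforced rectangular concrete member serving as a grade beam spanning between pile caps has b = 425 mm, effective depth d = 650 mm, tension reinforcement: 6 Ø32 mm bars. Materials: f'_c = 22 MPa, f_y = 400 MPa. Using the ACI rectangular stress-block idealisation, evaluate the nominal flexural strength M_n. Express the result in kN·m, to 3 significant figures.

M_n ≈ 1020 kN·m

A_s = 6 × 804 = 4824 mm².
T = A_s f_y = 4824 × 400 = 1929600 N = 1929.6 kN.
From C = T: a = T/(0.85 f'_c b) = 1929600/(0.85 × 22 × 425) = 242.79 mm.
M_n = T(d − a/2) = 1929.6 kN × (650 − 121.395) mm = 1020.00 kN·m.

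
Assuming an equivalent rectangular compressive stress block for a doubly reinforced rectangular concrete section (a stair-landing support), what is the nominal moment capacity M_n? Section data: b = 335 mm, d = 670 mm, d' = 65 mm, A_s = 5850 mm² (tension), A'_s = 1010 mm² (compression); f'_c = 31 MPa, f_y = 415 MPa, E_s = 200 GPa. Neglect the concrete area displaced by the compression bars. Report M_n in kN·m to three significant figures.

Assume both tension and compression steel yield.
Net tension couple steel: A_s − A'_s = 4840 mm².
a = (A_s − A'_s) f_y / (0.85 f'_c b) = 2008600/(0.85 × 31 × 335) = 227.55 mm.
c = a/β₁ = 227.55/0.829 = 274.49 mm; ε'_s = 0.003(c − d')/c = 0.0023 ≥ f_y/E_s = 0.0021, so compression steel does yield.
M_n = (A_s − A'_s) f_y (d − a/2) + A'_s f_y (d − d') = [2008600 × (670 − 113.775) + 419150 × (670 − 65)] × 10⁻⁶ = 1117.23 + 253.59 = 1370.82 kN·m.

M_n ≈ 1370 kN·m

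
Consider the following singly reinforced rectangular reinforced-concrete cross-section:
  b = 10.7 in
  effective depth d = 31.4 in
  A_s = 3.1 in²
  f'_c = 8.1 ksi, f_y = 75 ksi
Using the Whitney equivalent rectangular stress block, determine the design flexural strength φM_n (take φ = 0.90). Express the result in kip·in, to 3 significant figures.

φM_n ≈ 6240 kip·in

T = A_s f_y = 3.1 × 75 = 232.5 kips.
a = T/(0.85 f'_c b) = 232.5/(0.85 × 8.1 × 10.7) = 3.156 in.
M_n = T(d − a/2) = 232.5 × (31.4 − 1.578) = 6933.6 kip·in.
φM_n = 0.90 × 6933.6 = 6240.2 kip·in.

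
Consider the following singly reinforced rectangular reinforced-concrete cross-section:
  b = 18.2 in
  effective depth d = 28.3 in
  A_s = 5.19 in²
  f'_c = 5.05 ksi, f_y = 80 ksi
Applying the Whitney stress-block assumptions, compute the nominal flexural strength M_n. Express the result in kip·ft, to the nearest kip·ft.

M_n ≈ 887 kip·ft

T = A_s f_y = 5.19 × 80 = 415.2 kips.
a = T/(0.85 f'_c b) = 415.2/(0.85 × 5.05 × 18.2) = 5.315 in.
M_n = T(d − a/2) = 415.2 × (28.3 − 2.6575) = 10646.8 kip·in = 10646.8/12 = 887.23 kip·ft.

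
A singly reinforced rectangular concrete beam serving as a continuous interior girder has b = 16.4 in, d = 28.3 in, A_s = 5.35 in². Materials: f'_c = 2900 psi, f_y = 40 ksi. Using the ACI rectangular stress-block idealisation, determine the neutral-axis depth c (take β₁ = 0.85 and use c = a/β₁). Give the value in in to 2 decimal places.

T = A_s f_y = 5.35 × 40 = 214 kips.
a = T/(0.85 f'_c b) = 214/(0.85 × 2.9 × 16.4) = 5.2936 in.
With β₁ = 0.85, c = a/β₁ = 5.2936/0.85 = 6.23 in.

c ≈ 6.23 in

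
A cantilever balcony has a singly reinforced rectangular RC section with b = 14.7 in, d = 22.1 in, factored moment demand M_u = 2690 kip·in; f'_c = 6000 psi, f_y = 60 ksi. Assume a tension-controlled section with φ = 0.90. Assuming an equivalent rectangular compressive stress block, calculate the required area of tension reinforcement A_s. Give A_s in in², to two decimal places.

M_n = M_u/φ = 2690/0.90 = 2988.89 kip·in.
From M_n = 0.85 f'_c a b (d − a/2):
a = d − √(d² − 2M_n/(0.85 f'_c b)) = 22.1 − √(22.1² − 2 × 2988.89/(0.85 × 6 × 14.7)) = 1.884 in.
A_s = 0.85 f'_c a b / f_y = 0.85 × 6 × 1.884 × 14.7 / 60 = 2.354 in².

A_s ≈ 2.35 in²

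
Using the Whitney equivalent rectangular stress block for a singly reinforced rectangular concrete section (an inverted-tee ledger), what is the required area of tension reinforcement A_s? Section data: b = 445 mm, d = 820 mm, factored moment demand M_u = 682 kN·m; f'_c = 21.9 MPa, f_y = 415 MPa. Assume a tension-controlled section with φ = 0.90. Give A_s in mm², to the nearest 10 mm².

A_s ≈ 2400 mm²

M_n = M_u/φ = 682/0.90 = 757.778 kN·m.
With M_n = 0.85 f'_c a b (d − a/2), solve the quadratic for a:
a = d − √(d² − 2M_n/(0.85 f'_c b)) = 820 − √(820² − 2 × 757.778×10⁶/(0.85 × 21.9 × 445)) = 120.40 mm.
A_s = 0.85 f'_c a b / f_y = 0.85 × 21.9 × 120.40 × 445 / 415 = 2403.3 mm².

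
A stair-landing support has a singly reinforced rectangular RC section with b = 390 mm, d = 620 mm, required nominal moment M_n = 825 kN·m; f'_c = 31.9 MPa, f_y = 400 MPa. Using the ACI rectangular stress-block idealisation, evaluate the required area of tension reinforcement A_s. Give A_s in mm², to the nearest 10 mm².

A_s ≈ 3760 mm²

With M_n = 0.85 f'_c a b (d − a/2), solve the quadratic for a:
a = d − √(d² − 2M_n/(0.85 f'_c b)) = 620 − √(620² − 2 × 825×10⁶/(0.85 × 31.9 × 390)) = 142.12 mm.
A_s = 0.85 f'_c a b / f_y = 0.85 × 31.9 × 142.12 × 390 / 400 = 3757.2 mm².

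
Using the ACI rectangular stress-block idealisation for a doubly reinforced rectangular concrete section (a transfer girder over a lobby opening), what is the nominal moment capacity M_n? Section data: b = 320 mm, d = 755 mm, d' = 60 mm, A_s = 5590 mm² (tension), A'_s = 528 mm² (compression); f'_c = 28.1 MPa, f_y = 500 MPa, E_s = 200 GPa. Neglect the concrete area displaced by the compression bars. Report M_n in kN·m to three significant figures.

Assume both tension and compression steel yield.
Net tension couple steel: A_s − A'_s = 5062 mm².
a = (A_s − A'_s) f_y / (0.85 f'_c b) = 2531000/(0.85 × 28.1 × 320) = 331.14 mm.
c = a/β₁ = 331.14/0.849 = 390.04 mm; ε'_s = 0.003(c − d')/c = 0.0025 ≥ f_y/E_s = 0.0025, so compression steel does yield.
M_n = (A_s − A'_s) f_y (d − a/2) + A'_s f_y (d − d') = [2531000 × (755 − 165.57) + 264000 × (755 − 60)] × 10⁻⁶ = 1491.85 + 183.48 = 1675.33 kN·m.

M_n ≈ 1680 kN·m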